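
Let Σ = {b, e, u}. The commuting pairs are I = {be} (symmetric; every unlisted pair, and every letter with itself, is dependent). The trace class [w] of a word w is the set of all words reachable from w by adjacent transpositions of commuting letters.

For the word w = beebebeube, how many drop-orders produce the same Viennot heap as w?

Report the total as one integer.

#0=b has no predecessor
#1=e has no predecessor
#2=e depends on [1:e]
#3=b depends on [0:b]
#4=e depends on [2:e]
#5=b depends on [3:b]
#6=e depends on [4:e]
#7=u depends on [5:b, 6:e]
#8=b depends on [7:u]
#9=e depends on [7:u]
sources: [0:b, 1:e]
N(rest) = Σ N(rest − s) over sources s of rest; N(one piece) = 1:
  size 1 → [8]=1  [9]=1
  size 2 → [8,9]=2
  size 3 → [7,8,9]=2
  size 4 → [5,7,8,9]=2  [6,7,8,9]=2
  size 5 → [3,5,7,8,9]=2  [4,6,7,8,9]=2  [5,6,7,8,9]=4
  size 6 → [0,3,5,7,8,9]=2  [2,4,6,7,8,9]=2  [3,5,6,7,8,9]=6  [4,5,6,7,8,9]=6
  size 7 → [0,3,5,6,7,8,9]=8  [1,2,4,6,7,8,9]=2  [2,4,5,6,7,8,9]=8  [3,4,5,6,7,8,9]=12
  size 8 → [0,3,4,5,6,7,8,9]=20  [1,2,4,5,6,7,8,9]=10  [2,3,4,5,6,7,8,9]=20
  first=0(b) contributes 30
  first=1(e) contributes 40
|[w]| = 70

70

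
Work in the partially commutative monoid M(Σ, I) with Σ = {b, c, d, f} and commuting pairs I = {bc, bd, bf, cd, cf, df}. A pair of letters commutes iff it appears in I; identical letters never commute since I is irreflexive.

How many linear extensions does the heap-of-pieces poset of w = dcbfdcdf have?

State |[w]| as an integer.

#0=d has no predecessor
#1=c has no predecessor
#2=b has no predecessor
#3=f has no predecessor
#4=d depends on [0:d]
#5=c depends on [1:c]
#6=d depends on [4:d]
#7=f depends on [3:f]
sources: [0:d, 1:c, 2:b, 3:f]
N(rest) = Σ N(rest − s) over sources s of rest; N(one piece) = 1:
  size 1 → [2]=1  [5]=1  [6]=1  [7]=1
  size 2 → [1,5]=1  [2,5]=2  [2,6]=2  [2,7]=2  [3,7]=1  [4,6]=1  [5,6]=2  [5,7]=2  [6,7]=2
  size 3 → [0,4,6]=1  [1,2,5]=3  [1,5,6]=3  [1,5,7]=3  [2,3,7]=3  [2,4,6]=3  [2,5,6]=6  [2,5,7]=6  [2,6,7]=6  [3,5,7]=3  [3,6,7]=3  [4,5,6]=3  [4,6,7]=3  [5,6,7]=6
  size 4 → [0,2,4,6]=4  [0,4,5,6]=4  [0,4,6,7]=4  [1,2,5,6]=12  [1,2,5,7]=12  [1,3,5,7]=6  [1,4,5,6]=6  [1,5,6,7]=12  [2,3,5,7]=12  [2,3,6,7]=12  [2,4,5,6]=12  [2,4,6,7]=12  [2,5,6,7]=24  [3,4,6,7]=6  [3,5,6,7]=12  [4,5,6,7]=12
  size 5 → [0,1,4,5,6]=10  [0,2,4,5,6]=20  [0,2,4,6,7]=20  [0,3,4,6,7]=10  [0,4,5,6,7]=20  [1,2,3,5,7]=30  [1,2,4,5,6]=30  [1,2,5,6,7]=60  [1,3,5,6,7]=30  [1,4,5,6,7]=30  [2,3,4,6,7]=30  [2,3,5,6,7]=60  [2,4,5,6,7]=60  [3,4,5,6,7]=30
  size 6 → [0,1,2,4,5,6]=60  [0,1,4,5,6,7]=60  [0,2,3,4,6,7]=60  [0,2,4,5,6,7]=120  [0,3,4,5,6,7]=60  [1,2,3,5,6,7]=180  [1,2,4,5,6,7]=180  [1,3,4,5,6,7]=90  [2,3,4,5,6,7]=180
  first=0(d) contributes 630
  first=1(c) contributes 420
  first=2(b) contributes 210
  first=3(f) contributes 420
|[w]| = 1680

1680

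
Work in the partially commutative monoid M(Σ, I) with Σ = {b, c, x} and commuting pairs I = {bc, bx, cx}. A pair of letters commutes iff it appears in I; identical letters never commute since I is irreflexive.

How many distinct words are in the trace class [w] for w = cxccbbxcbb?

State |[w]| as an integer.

3150

piece 0:c — minimal
piece 1:x — minimal
piece 2:c rests on {0:c}
piece 3:c rests on {2:c}
piece 4:b — minimal
piece 5:b rests on {4:b}
piece 6:x rests on {1:x}
piece 7:c rests on {3:c}
piece 8:b rests on {5:b}
piece 9:b rests on {8:b}
minimal pieces: {0:c, 1:x, 4:b}
ways to finish when only these pieces remain (= sum over removing one remaining piece with nothing left below it):
  1 left: {6}→1  {7}→1  {9}→1
  2 left: {1,6}→1  {3,7}→1  {6,7}→2  {6,9}→2  {7,9}→2  {8,9}→1
  3 left: {1,6,7}→3  {1,6,9}→3  {2,3,7}→1  {3,6,7}→3  {3,7,9}→3  {5,8,9}→1  {6,7,9}→6  {6,8,9}→3  {7,8,9}→3
  4 left: {0,2,3,7}→1  {1,3,6,7}→6  {1,6,7,9}→12  {1,6,8,9}→6  {2,3,6,7}→4  {2,3,7,9}→4  {3,6,7,9}→12  {3,7,8,9}→6  {4,5,8,9}→1  {5,6,8,9}→4  {5,7,8,9}→4  {6,7,8,9}→12
  5 left: {0,2,3,6,7}→5  {0,2,3,7,9}→5  {1,2,3,6,7}→10  {1,3,6,7,9}→30  {1,5,6,8,9}→10  {1,6,7,8,9}→30  {2,3,6,7,9}→20  {2,3,7,8,9}→10  {3,5,7,8,9}→10  {3,6,7,8,9}→30  {4,5,6,8,9}→5  {4,5,7,8,9}→5  {5,6,7,8,9}→20
  6 left: {0,1,2,3,6,7}→15  {0,2,3,6,7,9}→30  {0,2,3,7,8,9}→15  {1,2,3,6,7,9}→60  {1,3,6,7,8,9}→90  {1,4,5,6,8,9}→15  {1,5,6,7,8,9}→60  {2,3,5,7,8,9}→20  {2,3,6,7,8,9}→60  {3,4,5,7,8,9}→15  {3,5,6,7,8,9}→60  {4,5,6,7,8,9}→30
  7 left: {0,1,2,3,6,7,9}→105  {0,2,3,5,7,8,9}→35  {0,2,3,6,7,8,9}→105  {1,2,3,6,7,8,9}→210  {1,3,5,6,7,8,9}→210  {1,4,5,6,7,8,9}→105  {2,3,4,5,7,8,9}→35  {2,3,5,6,7,8,9}→140  {3,4,5,6,7,8,9}→105
  8 left: {0,1,2,3,6,7,8,9}→420  {0,2,3,4,5,7,8,9}→70  {0,2,3,5,6,7,8,9}→280  {1,2,3,5,6,7,8,9}→560  {1,3,4,5,6,7,8,9}→420  {2,3,4,5,6,7,8,9}→280
  placing 0:c first → 1260 extensions
  placing 1:x first → 630 extensions
  placing 4:b first → 1260 extensions
total linear extensions = 3150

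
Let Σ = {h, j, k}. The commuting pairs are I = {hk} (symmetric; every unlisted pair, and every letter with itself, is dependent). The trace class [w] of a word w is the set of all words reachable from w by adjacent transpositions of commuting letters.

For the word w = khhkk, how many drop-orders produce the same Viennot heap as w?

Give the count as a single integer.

drop 0:k onto floor
drop 1:h onto floor
drop 2:h onto {1:h}
drop 3:k onto {0:k}
drop 4:k onto {3:k}
ground layer = {0:k, 1:h}
drop-orders for the pieces not yet dropped (sum over which currently-grounded one goes next):
  1 to go: {2} 1  {4} 1
  2 to go: {1,2} 1  {2,4} 2  {3,4} 1
  3 to go: {0,3,4} 1  {1,2,4} 3  {2,3,4} 3
  if 0:k drops first: 6 orders
  if 1:h drops first: 4 orders
heap linearizations: 10

10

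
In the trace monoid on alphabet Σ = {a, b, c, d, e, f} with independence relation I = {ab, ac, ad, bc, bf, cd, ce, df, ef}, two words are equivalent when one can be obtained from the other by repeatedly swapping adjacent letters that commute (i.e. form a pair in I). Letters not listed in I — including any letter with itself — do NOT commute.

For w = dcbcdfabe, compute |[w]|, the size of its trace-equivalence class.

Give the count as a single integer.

70

piece 0:d — minimal
piece 1:c — minimal
piece 2:b rests on {0:d}
piece 3:c rests on {1:c}
piece 4:d rests on {2:b}
piece 5:f rests on {3:c}
piece 6:a rests on {5:f}
piece 7:b rests on {4:d}
piece 8:e rests on {6:a, 7:b}
minimal pieces: {0:d, 1:c}
ways to finish when only these pieces remain (= sum over removing one remaining piece with nothing left below it):
  1 left: {8}→1
  2 left: {6,8}→1  {7,8}→1
  3 left: {4,7,8}→1  {5,6,8}→1  {6,7,8}→2
  4 left: {2,4,7,8}→1  {3,5,6,8}→1  {4,6,7,8}→3  {5,6,7,8}→3
  5 left: {0,2,4,7,8}→1  {1,3,5,6,8}→1  {2,4,6,7,8}→4  {3,5,6,7,8}→4  {4,5,6,7,8}→6
  6 left: {0,2,4,6,7,8}→5  {1,3,5,6,7,8}→5  {2,4,5,6,7,8}→10  {3,4,5,6,7,8}→10
  7 left: {0,2,4,5,6,7,8}→15  {1,3,4,5,6,7,8}→15  {2,3,4,5,6,7,8}→20
  placing 0:d first → 35 extensions
  placing 1:c first → 35 extensions
total linear extensions = 70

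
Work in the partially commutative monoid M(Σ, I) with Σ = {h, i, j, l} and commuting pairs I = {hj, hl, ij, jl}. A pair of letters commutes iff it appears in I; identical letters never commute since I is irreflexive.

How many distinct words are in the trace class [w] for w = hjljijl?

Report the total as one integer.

70

drop 0:h onto floor
drop 1:j onto floor
drop 2:l onto floor
drop 3:j onto {1:j}
drop 4:i onto {0:h, 2:l}
drop 5:j onto {3:j}
drop 6:l onto {4:i}
ground layer = {0:h, 1:j, 2:l}
drop-orders for the pieces not yet dropped (sum over which currently-grounded one goes next):
  1 to go: {5} 1  {6} 1
  2 to go: {3,5} 1  {4,6} 1  {5,6} 2
  3 to go: {0,4,6} 1  {1,3,5} 1  {2,4,6} 1  {3,5,6} 3  {4,5,6} 3
  4 to go: {0,2,4,6} 2  {0,4,5,6} 4  {1,3,5,6} 4  {2,4,5,6} 4  {3,4,5,6} 6
  5 to go: {0,2,4,5,6} 10  {0,3,4,5,6} 10  {1,3,4,5,6} 10  {2,3,4,5,6} 10
  if 0:h drops first: 20 orders
  if 1:j drops first: 30 orders
  if 2:l drops first: 20 orders
heap linearizations: 70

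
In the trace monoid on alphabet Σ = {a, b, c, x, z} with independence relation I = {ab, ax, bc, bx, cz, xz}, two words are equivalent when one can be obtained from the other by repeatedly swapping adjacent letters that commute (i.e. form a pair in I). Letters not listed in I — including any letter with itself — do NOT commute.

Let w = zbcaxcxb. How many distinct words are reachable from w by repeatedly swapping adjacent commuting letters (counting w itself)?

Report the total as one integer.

piece 0:z — minimal
piece 1:b rests on {0:z}
piece 2:c — minimal
piece 3:a rests on {0:z, 2:c}
piece 4:x rests on {2:c}
piece 5:c rests on {3:a, 4:x}
piece 6:x rests on {5:c}
piece 7:b rests on {1:b}
minimal pieces: {0:z, 2:c}
ways to finish when only these pieces remain (= sum over removing one remaining piece with nothing left below it):
  1 left: {6}→1  {7}→1
  2 left: {1,7}→1  {5,6}→1  {6,7}→2
  3 left: {1,6,7}→3  {3,5,6}→1  {4,5,6}→1  {5,6,7}→3
  4 left: {1,5,6,7}→6  {3,4,5,6}→2  {3,5,6,7}→4  {4,5,6,7}→4
  5 left: {1,3,5,6,7}→10  {1,4,5,6,7}→10  {2,3,4,5,6}→2  {3,4,5,6,7}→10
  6 left: {0,1,3,5,6,7}→10  {1,3,4,5,6,7}→30  {2,3,4,5,6,7}→12
  placing 0:z first → 42 extensions
  placing 2:c first → 40 extensions
total linear extensions = 82

82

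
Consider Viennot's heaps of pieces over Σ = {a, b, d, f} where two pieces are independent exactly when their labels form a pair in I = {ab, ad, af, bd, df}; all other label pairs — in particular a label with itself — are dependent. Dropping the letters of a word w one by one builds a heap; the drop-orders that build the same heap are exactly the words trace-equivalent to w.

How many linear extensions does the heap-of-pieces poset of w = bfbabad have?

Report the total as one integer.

105

0(b) covers ∅
1(f) covers 0:b
2(b) covers 1:f
3(a) covers ∅
4(b) covers 2:b
5(a) covers 3:a
6(d) covers ∅
floor of heap: 0:b, 3:a, 6:d
completions by unplaced set U, small U first (add the entries for U minus each lowest piece of U):
  |U|=1: {4}:1  {5}:1  {6}:1
  |U|=2: {2,4}:1  {3,5}:1  {4,5}:2  {4,6}:2  {5,6}:2
  |U|=3: {1,2,4}:1  {2,4,5}:3  {2,4,6}:3  {3,4,5}:3  {3,5,6}:3  {4,5,6}:6
  |U|=4: {0,1,2,4}:1  {1,2,4,5}:4  {1,2,4,6}:4  {2,3,4,5}:6  {2,4,5,6}:12  {3,4,5,6}:12
  |U|=5: {0,1,2,4,5}:5  {0,1,2,4,6}:5  {1,2,3,4,5}:10  {1,2,4,5,6}:20  {2,3,4,5,6}:30
  start at 0(b): 60
  start at 3(a): 30
  start at 6(d): 15
sum over floor = 105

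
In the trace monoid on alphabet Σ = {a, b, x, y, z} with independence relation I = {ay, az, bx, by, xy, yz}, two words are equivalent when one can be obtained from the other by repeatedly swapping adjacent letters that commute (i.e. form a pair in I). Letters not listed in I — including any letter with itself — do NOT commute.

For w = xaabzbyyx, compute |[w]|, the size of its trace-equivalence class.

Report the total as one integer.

72

drop 0:x onto floor
drop 1:a onto {0:x}
drop 2:a onto {1:a}
drop 3:b onto {2:a}
drop 4:z onto {3:b}
drop 5:b onto {4:z}
drop 6:y onto floor
drop 7:y onto {6:y}
drop 8:x onto {4:z}
ground layer = {0:x, 6:y}
drop-orders for the pieces not yet dropped (sum over which currently-grounded one goes next):
  1 to go: {5} 1  {7} 1  {8} 1
  2 to go: {5,7} 2  {5,8} 2  {6,7} 1  {7,8} 2
  3 to go: {4,5,8} 2  {5,6,7} 3  {5,7,8} 6  {6,7,8} 3
  4 to go: {3,4,5,8} 2  {4,5,7,8} 8  {5,6,7,8} 12
  5 to go: {2,3,4,5,8} 2  {3,4,5,7,8} 10  {4,5,6,7,8} 20
  6 to go: {1,2,3,4,5,8} 2  {2,3,4,5,7,8} 12  {3,4,5,6,7,8} 30
  7 to go: {0,1,2,3,4,5,8} 2  {1,2,3,4,5,7,8} 14  {2,3,4,5,6,7,8} 42
  if 0:x drops first: 56 orders
  if 6:y drops first: 16 orders
heap linearizations: 72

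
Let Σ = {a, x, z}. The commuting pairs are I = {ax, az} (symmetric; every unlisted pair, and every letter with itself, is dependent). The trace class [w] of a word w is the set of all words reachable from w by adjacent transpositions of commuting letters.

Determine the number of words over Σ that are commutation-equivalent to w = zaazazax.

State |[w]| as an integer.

70

piece 0:z — minimal
piece 1:a — minimal
piece 2:a rests on {1:a}
piece 3:z rests on {0:z}
piece 4:a rests on {2:a}
piece 5:z rests on {3:z}
piece 6:a rests on {4:a}
piece 7:x rests on {5:z}
minimal pieces: {0:z, 1:a}
ways to finish when only these pieces remain (= sum over removing one remaining piece with nothing left below it):
  1 left: {6}→1  {7}→1
  2 left: {4,6}→1  {5,7}→1  {6,7}→2
  3 left: {2,4,6}→1  {3,5,7}→1  {4,6,7}→3  {5,6,7}→3
  4 left: {0,3,5,7}→1  {1,2,4,6}→1  {2,4,6,7}→4  {3,5,6,7}→4  {4,5,6,7}→6
  5 left: {0,3,5,6,7}→5  {1,2,4,6,7}→5  {2,4,5,6,7}→10  {3,4,5,6,7}→10
  6 left: {0,3,4,5,6,7}→15  {1,2,4,5,6,7}→15  {2,3,4,5,6,7}→20
  placing 0:z first → 35 extensions
  placing 1:a first → 35 extensions
total linear extensions = 70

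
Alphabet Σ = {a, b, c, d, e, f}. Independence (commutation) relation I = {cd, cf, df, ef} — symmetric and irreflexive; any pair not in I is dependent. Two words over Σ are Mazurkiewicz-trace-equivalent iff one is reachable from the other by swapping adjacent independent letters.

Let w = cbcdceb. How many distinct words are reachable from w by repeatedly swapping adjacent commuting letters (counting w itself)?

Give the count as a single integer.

0(c) covers ∅
1(b) covers 0:c
2(c) covers 1:b
3(d) covers 1:b
4(c) covers 2:c
5(e) covers 3:d, 4:c
6(b) covers 5:e
floor of heap: 0:c
completions by unplaced set U, small U first (add the entries for U minus each lowest piece of U):
  |U|=1: {6}:1
  |U|=2: {5,6}:1
  |U|=3: {3,5,6}:1  {4,5,6}:1
  |U|=4: {2,4,5,6}:1  {3,4,5,6}:2
  |U|=5: {2,3,4,5,6}:3
  start at 0(c): 3

3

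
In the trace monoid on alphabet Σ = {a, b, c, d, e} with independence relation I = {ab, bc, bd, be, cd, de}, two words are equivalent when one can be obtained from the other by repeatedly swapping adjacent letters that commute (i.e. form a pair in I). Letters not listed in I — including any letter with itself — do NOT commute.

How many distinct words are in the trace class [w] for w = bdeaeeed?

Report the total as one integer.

64

0(b) covers ∅
1(d) covers ∅
2(e) covers ∅
3(a) covers 1:d, 2:e
4(e) covers 3:a
5(e) covers 4:e
6(e) covers 5:e
7(d) covers 3:a
floor of heap: 0:b, 1:d, 2:e
completions by unplaced set U, small U first (add the entries for U minus each lowest piece of U):
  |U|=1: {0}:1  {6}:1  {7}:1
  |U|=2: {0,6}:2  {0,7}:2  {5,6}:1  {6,7}:2
  |U|=3: {0,5,6}:3  {0,6,7}:6  {4,5,6}:1  {5,6,7}:3
  |U|=4: {0,4,5,6}:4  {0,5,6,7}:12  {4,5,6,7}:4
  |U|=5: {0,4,5,6,7}:20  {3,4,5,6,7}:4
  |U|=6: {0,3,4,5,6,7}:24  {1,3,4,5,6,7}:4  {2,3,4,5,6,7}:4
  start at 0(b): 8
  start at 1(d): 28
  start at 2(e): 28
sum over floor = 64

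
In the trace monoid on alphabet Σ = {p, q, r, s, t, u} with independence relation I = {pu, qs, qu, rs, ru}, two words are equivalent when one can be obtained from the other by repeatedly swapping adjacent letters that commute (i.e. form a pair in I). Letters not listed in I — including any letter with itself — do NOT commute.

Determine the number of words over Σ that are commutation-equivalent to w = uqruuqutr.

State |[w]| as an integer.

0(u) covers ∅
1(q) covers ∅
2(r) covers 1:q
3(u) covers 0:u
4(u) covers 3:u
5(q) covers 2:r
6(u) covers 4:u
7(t) covers 5:q, 6:u
8(r) covers 7:t
floor of heap: 0:u, 1:q
completions by unplaced set U, small U first (add the entries for U minus each lowest piece of U):
  |U|=1: {8}:1
  |U|=2: {7,8}:1
  |U|=3: {5,7,8}:1  {6,7,8}:1
  |U|=4: {2,5,7,8}:1  {4,6,7,8}:1  {5,6,7,8}:2
  |U|=5: {1,2,5,7,8}:1  {2,5,6,7,8}:3  {3,4,6,7,8}:1  {4,5,6,7,8}:3
  |U|=6: {0,3,4,6,7,8}:1  {1,2,5,6,7,8}:4  {2,4,5,6,7,8}:6  {3,4,5,6,7,8}:4
  |U|=7: {0,3,4,5,6,7,8}:5  {1,2,4,5,6,7,8}:10  {2,3,4,5,6,7,8}:10
  start at 0(u): 20
  start at 1(q): 15
sum over floor = 35

35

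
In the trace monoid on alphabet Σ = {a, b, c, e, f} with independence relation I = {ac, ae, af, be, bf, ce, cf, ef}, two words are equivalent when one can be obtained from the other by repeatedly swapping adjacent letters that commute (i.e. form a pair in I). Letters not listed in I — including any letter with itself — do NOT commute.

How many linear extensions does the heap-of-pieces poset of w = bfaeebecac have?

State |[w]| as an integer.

0(b) covers ∅
1(f) covers ∅
2(a) covers 0:b
3(e) covers ∅
4(e) covers 3:e
5(b) covers 2:a
6(e) covers 4:e
7(c) covers 5:b
8(a) covers 5:b
9(c) covers 7:c
floor of heap: 0:b, 1:f, 3:e
completions by unplaced set U, small U first (add the entries for U minus each lowest piece of U):
  |U|=1: {1}:1  {6}:1  {8}:1  {9}:1
  |U|=2: {1,6}:2  {1,8}:2  {1,9}:2  {4,6}:1  {6,8}:2  {6,9}:2  {7,9}:1  {8,9}:2
  |U|=3: {1,4,6}:3  {1,6,8}:6  {1,6,9}:6  {1,7,9}:3  {1,8,9}:6  {3,4,6}:1  {4,6,8}:3  {4,6,9}:3  {6,7,9}:3  {6,8,9}:6  {7,8,9}:3
  |U|=4: {1,3,4,6}:4  {1,4,6,8}:12  {1,4,6,9}:12  {1,6,7,9}:12  {1,6,8,9}:24  {1,7,8,9}:12  {3,4,6,8}:4  {3,4,6,9}:4  {4,6,7,9}:6  {4,6,8,9}:12  {5,7,8,9}:3  {6,7,8,9}:12
  |U|=5: {1,3,4,6,8}:20  {1,3,4,6,9}:20  {1,4,6,7,9}:30  {1,4,6,8,9}:60  {1,5,7,8,9}:15  {1,6,7,8,9}:60  {2,5,7,8,9}:3  {3,4,6,7,9}:10  {3,4,6,8,9}:20  {4,6,7,8,9}:30  {5,6,7,8,9}:15
  |U|=6: {0,2,5,7,8,9}:3  {1,2,5,7,8,9}:18  {1,3,4,6,7,9}:60  {1,3,4,6,8,9}:120  {1,4,6,7,8,9}:180  {1,5,6,7,8,9}:90  {2,5,6,7,8,9}:18  {3,4,6,7,8,9}:60  {4,5,6,7,8,9}:45
  |U|=7: {0,1,2,5,7,8,9}:21  {0,2,5,6,7,8,9}:21  {1,2,5,6,7,8,9}:126  {1,3,4,6,7,8,9}:420  {1,4,5,6,7,8,9}:315  {2,4,5,6,7,8,9}:63  {3,4,5,6,7,8,9}:105
  |U|=8: {0,1,2,5,6,7,8,9}:168  {0,2,4,5,6,7,8,9}:84  {1,2,4,5,6,7,8,9}:504  {1,3,4,5,6,7,8,9}:840  {2,3,4,5,6,7,8,9}:168
  start at 0(b): 1512
  start at 1(f): 252
  start at 3(e): 756
sum over floor = 2520

2520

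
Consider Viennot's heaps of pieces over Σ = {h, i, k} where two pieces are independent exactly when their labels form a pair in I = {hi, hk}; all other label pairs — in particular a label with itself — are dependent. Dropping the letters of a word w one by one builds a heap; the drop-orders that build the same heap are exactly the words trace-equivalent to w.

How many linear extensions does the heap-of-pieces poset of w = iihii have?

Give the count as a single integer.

#0=i has no predecessor
#1=i depends on [0:i]
#2=h has no predecessor
#3=i depends on [1:i]
#4=i depends on [3:i]
sources: [0:i, 2:h]
N(rest) = Σ N(rest − s) over sources s of rest; N(one piece) = 1:
  size 1 → [2]=1  [4]=1
  size 2 → [2,4]=2  [3,4]=1
  size 3 → [1,3,4]=1  [2,3,4]=3
  first=0(i) contributes 4
  first=2(h) contributes 1
|[w]| = 5

5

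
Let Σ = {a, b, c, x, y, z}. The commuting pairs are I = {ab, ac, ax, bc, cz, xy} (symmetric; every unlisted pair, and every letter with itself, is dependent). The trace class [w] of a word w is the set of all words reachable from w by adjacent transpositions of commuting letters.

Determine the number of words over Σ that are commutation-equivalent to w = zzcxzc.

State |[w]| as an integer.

0(z) covers ∅
1(z) covers 0:z
2(c) covers ∅
3(x) covers 1:z, 2:c
4(z) covers 3:x
5(c) covers 3:x
floor of heap: 0:z, 2:c
completions by unplaced set U, small U first (add the entries for U minus each lowest piece of U):
  |U|=1: {4}:1  {5}:1
  |U|=2: {4,5}:2
  |U|=3: {3,4,5}:2
  |U|=4: {1,3,4,5}:2  {2,3,4,5}:2
  start at 0(z): 4
  start at 2(c): 2
sum over floor = 6

6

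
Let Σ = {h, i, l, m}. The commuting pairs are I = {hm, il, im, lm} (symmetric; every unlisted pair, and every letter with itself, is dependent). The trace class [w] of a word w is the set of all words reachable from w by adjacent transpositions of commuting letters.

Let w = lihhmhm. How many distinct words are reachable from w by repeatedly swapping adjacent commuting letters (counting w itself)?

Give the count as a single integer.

drop 0:l onto floor
drop 1:i onto floor
drop 2:h onto {0:l, 1:i}
drop 3:h onto {2:h}
drop 4:m onto floor
drop 5:h onto {3:h}
drop 6:m onto {4:m}
ground layer = {0:l, 1:i, 4:m}
drop-orders for the pieces not yet dropped (sum over which currently-grounded one goes next):
  1 to go: {5} 1  {6} 1
  2 to go: {3,5} 1  {4,6} 1  {5,6} 2
  3 to go: {2,3,5} 1  {3,5,6} 3  {4,5,6} 3
  4 to go: {0,2,3,5} 1  {1,2,3,5} 1  {2,3,5,6} 4  {3,4,5,6} 6
  5 to go: {0,1,2,3,5} 2  {0,2,3,5,6} 5  {1,2,3,5,6} 5  {2,3,4,5,6} 10
  if 0:l drops first: 15 orders
  if 1:i drops first: 15 orders
  if 4:m drops first: 12 orders
heap linearizations: 42

42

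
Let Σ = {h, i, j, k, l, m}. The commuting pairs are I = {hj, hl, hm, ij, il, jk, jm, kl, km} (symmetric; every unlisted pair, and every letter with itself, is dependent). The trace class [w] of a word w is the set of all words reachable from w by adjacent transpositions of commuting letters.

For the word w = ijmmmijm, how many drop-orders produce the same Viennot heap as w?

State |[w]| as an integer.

28

#0=i has no predecessor
#1=j has no predecessor
#2=m depends on [0:i]
#3=m depends on [2:m]
#4=m depends on [3:m]
#5=i depends on [4:m]
#6=j depends on [1:j]
#7=m depends on [5:i]
sources: [0:i, 1:j]
N(rest) = Σ N(rest − s) over sources s of rest; N(one piece) = 1:
  size 1 → [6]=1  [7]=1
  size 2 → [1,6]=1  [5,7]=1  [6,7]=2
  size 3 → [1,6,7]=3  [4,5,7]=1  [5,6,7]=3
  size 4 → [1,5,6,7]=6  [3,4,5,7]=1  [4,5,6,7]=4
  size 5 → [1,4,5,6,7]=10  [2,3,4,5,7]=1  [3,4,5,6,7]=5
  size 6 → [0,2,3,4,5,7]=1  [1,3,4,5,6,7]=15  [2,3,4,5,6,7]=6
  first=0(i) contributes 21
  first=1(j) contributes 7
|[w]| = 28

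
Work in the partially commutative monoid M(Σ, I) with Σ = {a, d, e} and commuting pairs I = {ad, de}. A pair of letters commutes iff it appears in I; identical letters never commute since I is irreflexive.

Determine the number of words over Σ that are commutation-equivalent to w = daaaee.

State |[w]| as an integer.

6

drop 0:d onto floor
drop 1:a onto floor
drop 2:a onto {1:a}
drop 3:a onto {2:a}
drop 4:e onto {3:a}
drop 5:e onto {4:e}
ground layer = {0:d, 1:a}
drop-orders for the pieces not yet dropped (sum over which currently-grounded one goes next):
  1 to go: {0} 1  {5} 1
  2 to go: {0,5} 2  {4,5} 1
  3 to go: {0,4,5} 3  {3,4,5} 1
  4 to go: {0,3,4,5} 4  {2,3,4,5} 1
  if 0:d drops first: 1 orders
  if 1:a drops first: 5 orders
heap linearizations: 6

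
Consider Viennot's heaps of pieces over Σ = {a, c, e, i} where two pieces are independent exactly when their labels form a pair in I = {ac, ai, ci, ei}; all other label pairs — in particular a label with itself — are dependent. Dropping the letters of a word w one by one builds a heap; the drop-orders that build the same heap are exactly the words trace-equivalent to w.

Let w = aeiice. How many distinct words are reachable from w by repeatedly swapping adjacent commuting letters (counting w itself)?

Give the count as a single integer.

#0=a has no predecessor
#1=e depends on [0:a]
#2=i has no predecessor
#3=i depends on [2:i]
#4=c depends on [1:e]
#5=e depends on [4:c]
sources: [0:a, 2:i]
N(rest) = Σ N(rest − s) over sources s of rest; N(one piece) = 1:
  size 1 → [3]=1  [5]=1
  size 2 → [2,3]=1  [3,5]=2  [4,5]=1
  size 3 → [1,4,5]=1  [2,3,5]=3  [3,4,5]=3
  size 4 → [0,1,4,5]=1  [1,3,4,5]=4  [2,3,4,5]=6
  first=0(a) contributes 10
  first=2(i) contributes 5
|[w]| = 15

15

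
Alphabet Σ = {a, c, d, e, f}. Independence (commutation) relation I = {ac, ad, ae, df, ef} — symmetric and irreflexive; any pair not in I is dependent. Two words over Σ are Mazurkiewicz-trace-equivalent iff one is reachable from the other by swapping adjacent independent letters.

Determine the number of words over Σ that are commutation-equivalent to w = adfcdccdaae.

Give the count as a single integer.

92

#0=a has no predecessor
#1=d has no predecessor
#2=f depends on [0:a]
#3=c depends on [1:d, 2:f]
#4=d depends on [3:c]
#5=c depends on [4:d]
#6=c depends on [5:c]
#7=d depends on [6:c]
#8=a depends on [2:f]
#9=a depends on [8:a]
#10=e depends on [7:d]
sources: [0:a, 1:d]
N(rest) = Σ N(rest − s) over sources s of rest; N(one piece) = 1:
  size 1 → [9]=1  [10]=1
  size 2 → [7,10]=1  [8,9]=1  [9,10]=2
  size 3 → [6,7,10]=1  [7,9,10]=3  [8,9,10]=3
  size 4 → [5,6,7,10]=1  [6,7,9,10]=4  [7,8,9,10]=6
  size 5 → [4,5,6,7,10]=1  [5,6,7,9,10]=5  [6,7,8,9,10]=10
  size 6 → [3,4,5,6,7,10]=1  [4,5,6,7,9,10]=6  [5,6,7,8,9,10]=15
  size 7 → [1,3,4,5,6,7,10]=1  [3,4,5,6,7,9,10]=7  [4,5,6,7,8,9,10]=21
  size 8 → [1,3,4,5,6,7,9,10]=8  [3,4,5,6,7,8,9,10]=28
  size 9 → [1,3,4,5,6,7,8,9,10]=36  [2,3,4,5,6,7,8,9,10]=28
  first=0(a) contributes 64
  first=1(d) contributes 28
|[w]| = 92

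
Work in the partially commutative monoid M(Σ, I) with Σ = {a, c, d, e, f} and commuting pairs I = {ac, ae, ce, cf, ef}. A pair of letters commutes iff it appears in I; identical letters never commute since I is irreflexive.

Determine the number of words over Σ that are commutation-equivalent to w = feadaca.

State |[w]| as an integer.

9

#0=f has no predecessor
#1=e has no predecessor
#2=a depends on [0:f]
#3=d depends on [1:e, 2:a]
#4=a depends on [3:d]
#5=c depends on [3:d]
#6=a depends on [4:a]
sources: [0:f, 1:e]
N(rest) = Σ N(rest − s) over sources s of rest; N(one piece) = 1:
  size 1 → [5]=1  [6]=1
  size 2 → [4,6]=1  [5,6]=2
  size 3 → [4,5,6]=3
  size 4 → [3,4,5,6]=3
  size 5 → [1,3,4,5,6]=3  [2,3,4,5,6]=3
  first=0(f) contributes 6
  first=1(e) contributes 3
|[w]| = 9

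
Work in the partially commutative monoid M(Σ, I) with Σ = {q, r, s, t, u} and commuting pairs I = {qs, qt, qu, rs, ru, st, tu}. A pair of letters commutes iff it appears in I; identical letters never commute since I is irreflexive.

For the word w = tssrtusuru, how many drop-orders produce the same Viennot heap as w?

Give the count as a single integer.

#0=t has no predecessor
#1=s has no predecessor
#2=s depends on [1:s]
#3=r depends on [0:t]
#4=t depends on [3:r]
#5=u depends on [2:s]
#6=s depends on [5:u]
#7=u depends on [6:s]
#8=r depends on [4:t]
#9=u depends on [7:u]
sources: [0:t, 1:s]
N(rest) = Σ N(rest − s) over sources s of rest; N(one piece) = 1:
  size 1 → [8]=1  [9]=1
  size 2 → [4,8]=1  [7,9]=1  [8,9]=2
  size 3 → [3,4,8]=1  [4,8,9]=3  [6,7,9]=1  [7,8,9]=3
  size 4 → [0,3,4,8]=1  [3,4,8,9]=4  [4,7,8,9]=6  [5,6,7,9]=1  [6,7,8,9]=4
  size 5 → [0,3,4,8,9]=5  [2,5,6,7,9]=1  [3,4,7,8,9]=10  [4,6,7,8,9]=10  [5,6,7,8,9]=5
  size 6 → [0,3,4,7,8,9]=15  [1,2,5,6,7,9]=1  [2,5,6,7,8,9]=6  [3,4,6,7,8,9]=20  [4,5,6,7,8,9]=15
  size 7 → [0,3,4,6,7,8,9]=35  [1,2,5,6,7,8,9]=7  [2,4,5,6,7,8,9]=21  [3,4,5,6,7,8,9]=35
  size 8 → [0,3,4,5,6,7,8,9]=70  [1,2,4,5,6,7,8,9]=28  [2,3,4,5,6,7,8,9]=56
  first=0(t) contributes 84
  first=1(s) contributes 126
|[w]| = 210

210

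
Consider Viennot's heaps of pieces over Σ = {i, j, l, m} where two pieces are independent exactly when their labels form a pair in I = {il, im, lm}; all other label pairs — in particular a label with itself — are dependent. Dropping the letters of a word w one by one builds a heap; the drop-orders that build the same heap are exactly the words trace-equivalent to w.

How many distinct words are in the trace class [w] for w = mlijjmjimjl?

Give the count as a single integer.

drop 0:m onto floor
drop 1:l onto floor
drop 2:i onto floor
drop 3:j onto {0:m, 1:l, 2:i}
drop 4:j onto {3:j}
drop 5:m onto {4:j}
drop 6:j onto {5:m}
drop 7:i onto {6:j}
drop 8:m onto {6:j}
drop 9:j onto {7:i, 8:m}
drop 10:l onto {9:j}
ground layer = {0:m, 1:l, 2:i}
drop-orders for the pieces not yet dropped (sum over which currently-grounded one goes next):
  1 to go: {10} 1
  2 to go: {9,10} 1
  3 to go: {7,9,10} 1  {8,9,10} 1
  4 to go: {7,8,9,10} 2
  5 to go: {6,7,8,9,10} 2
  6 to go: {5,6,7,8,9,10} 2
  7 to go: {4,5,6,7,8,9,10} 2
  8 to go: {3,4,5,6,7,8,9,10} 2
  9 to go: {0,3,4,5,6,7,8,9,10} 2  {1,3,4,5,6,7,8,9,10} 2  {2,3,4,5,6,7,8,9,10} 2
  if 0:m drops first: 4 orders
  if 1:l drops first: 4 orders
  if 2:i drops first: 4 orders
heap linearizations: 12

12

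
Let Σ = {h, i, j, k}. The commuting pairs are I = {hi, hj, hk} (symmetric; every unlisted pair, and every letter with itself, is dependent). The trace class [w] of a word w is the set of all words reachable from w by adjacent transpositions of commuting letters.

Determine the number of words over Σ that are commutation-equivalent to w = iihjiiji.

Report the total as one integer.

8

piece 0:i — minimal
piece 1:i rests on {0:i}
piece 2:h — minimal
piece 3:j rests on {1:i}
piece 4:i rests on {3:j}
piece 5:i rests on {4:i}
piece 6:j rests on {5:i}
piece 7:i rests on {6:j}
minimal pieces: {0:i, 2:h}
ways to finish when only these pieces remain (= sum over removing one remaining piece with nothing left below it):
  1 left: {2}→1  {7}→1
  2 left: {2,7}→2  {6,7}→1
  3 left: {2,6,7}→3  {5,6,7}→1
  4 left: {2,5,6,7}→4  {4,5,6,7}→1
  5 left: {2,4,5,6,7}→5  {3,4,5,6,7}→1
  6 left: {1,3,4,5,6,7}→1  {2,3,4,5,6,7}→6
  placing 0:i first → 7 extensions
  placing 2:h first → 1 extensions
total linear extensions = 8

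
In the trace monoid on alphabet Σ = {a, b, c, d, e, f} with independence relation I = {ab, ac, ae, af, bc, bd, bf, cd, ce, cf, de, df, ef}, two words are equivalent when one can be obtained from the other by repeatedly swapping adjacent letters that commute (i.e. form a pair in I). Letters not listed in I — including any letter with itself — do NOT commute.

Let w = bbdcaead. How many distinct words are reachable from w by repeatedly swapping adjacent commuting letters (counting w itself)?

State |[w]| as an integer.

drop 0:b onto floor
drop 1:b onto {0:b}
drop 2:d onto floor
drop 3:c onto floor
drop 4:a onto {2:d}
drop 5:e onto {1:b}
drop 6:a onto {4:a}
drop 7:d onto {6:a}
ground layer = {0:b, 2:d, 3:c}
drop-orders for the pieces not yet dropped (sum over which currently-grounded one goes next):
  1 to go: {3} 1  {5} 1  {7} 1
  2 to go: {1,5} 1  {3,5} 2  {3,7} 2  {5,7} 2  {6,7} 1
  3 to go: {0,1,5} 1  {1,3,5} 3  {1,5,7} 3  {3,5,7} 6  {3,6,7} 3  {4,6,7} 1  {5,6,7} 3
  4 to go: {0,1,3,5} 4  {0,1,5,7} 4  {1,3,5,7} 12  {1,5,6,7} 6  {2,4,6,7} 1  {3,4,6,7} 4  {3,5,6,7} 12  {4,5,6,7} 4
  5 to go: {0,1,3,5,7} 20  {0,1,5,6,7} 10  {1,3,5,6,7} 30  {1,4,5,6,7} 10  {2,3,4,6,7} 5  {2,4,5,6,7} 5  {3,4,5,6,7} 20
  6 to go: {0,1,3,5,6,7} 60  {0,1,4,5,6,7} 20  {1,2,4,5,6,7} 15  {1,3,4,5,6,7} 60  {2,3,4,5,6,7} 30
  if 0:b drops first: 105 orders
  if 2:d drops first: 140 orders
  if 3:c drops first: 35 orders
heap linearizations: 280

280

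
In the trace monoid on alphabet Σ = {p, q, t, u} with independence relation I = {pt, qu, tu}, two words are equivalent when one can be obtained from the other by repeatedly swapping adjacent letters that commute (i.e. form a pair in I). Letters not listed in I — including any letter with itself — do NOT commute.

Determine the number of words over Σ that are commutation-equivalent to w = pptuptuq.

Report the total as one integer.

piece 0:p — minimal
piece 1:p rests on {0:p}
piece 2:t — minimal
piece 3:u rests on {1:p}
piece 4:p rests on {3:u}
piece 5:t rests on {2:t}
piece 6:u rests on {4:p}
piece 7:q rests on {4:p, 5:t}
minimal pieces: {0:p, 2:t}
ways to finish when only these pieces remain (= sum over removing one remaining piece with nothing left below it):
  1 left: {6}→1  {7}→1
  2 left: {5,7}→1  {6,7}→2
  3 left: {2,5,7}→1  {4,6,7}→2  {5,6,7}→3
  4 left: {2,5,6,7}→4  {3,4,6,7}→2  {4,5,6,7}→5
  5 left: {1,3,4,6,7}→2  {2,4,5,6,7}→9  {3,4,5,6,7}→7
  6 left: {0,1,3,4,6,7}→2  {1,3,4,5,6,7}→9  {2,3,4,5,6,7}→16
  placing 0:p first → 25 extensions
  placing 2:t first → 11 extensions
total linear extensions = 36

36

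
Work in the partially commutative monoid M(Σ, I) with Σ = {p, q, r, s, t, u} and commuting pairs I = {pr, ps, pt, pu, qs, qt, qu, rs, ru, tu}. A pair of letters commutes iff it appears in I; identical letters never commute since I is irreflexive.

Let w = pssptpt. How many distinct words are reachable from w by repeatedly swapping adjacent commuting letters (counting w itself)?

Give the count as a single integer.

#0=p has no predecessor
#1=s has no predecessor
#2=s depends on [1:s]
#3=p depends on [0:p]
#4=t depends on [2:s]
#5=p depends on [3:p]
#6=t depends on [4:t]
sources: [0:p, 1:s]
N(rest) = Σ N(rest − s) over sources s of rest; N(one piece) = 1:
  size 1 → [5]=1  [6]=1
  size 2 → [3,5]=1  [4,6]=1  [5,6]=2
  size 3 → [0,3,5]=1  [2,4,6]=1  [3,5,6]=3  [4,5,6]=3
  size 4 → [0,3,5,6]=4  [1,2,4,6]=1  [2,4,5,6]=4  [3,4,5,6]=6
  size 5 → [0,3,4,5,6]=10  [1,2,4,5,6]=5  [2,3,4,5,6]=10
  first=0(p) contributes 15
  first=1(s) contributes 20
|[w]| = 35

35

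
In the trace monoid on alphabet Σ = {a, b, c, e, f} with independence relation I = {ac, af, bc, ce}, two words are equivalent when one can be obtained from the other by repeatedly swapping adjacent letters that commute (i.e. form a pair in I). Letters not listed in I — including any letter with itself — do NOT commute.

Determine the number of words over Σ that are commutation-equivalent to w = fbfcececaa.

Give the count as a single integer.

drop 0:f onto floor
drop 1:b onto {0:f}
drop 2:f onto {1:b}
drop 3:c onto {2:f}
drop 4:e onto {2:f}
drop 5:c onto {3:c}
drop 6:e onto {4:e}
drop 7:c onto {5:c}
drop 8:a onto {6:e}
drop 9:a onto {8:a}
ground layer = {0:f}
drop-orders for the pieces not yet dropped (sum over which currently-grounded one goes next):
  1 to go: {7} 1  {9} 1
  2 to go: {5,7} 1  {7,9} 2  {8,9} 1
  3 to go: {3,5,7} 1  {5,7,9} 3  {6,8,9} 1  {7,8,9} 3
  4 to go: {3,5,7,9} 4  {4,6,8,9} 1  {5,7,8,9} 6  {6,7,8,9} 4
  5 to go: {3,5,7,8,9} 10  {4,6,7,8,9} 5  {5,6,7,8,9} 10
  6 to go: {3,5,6,7,8,9} 20  {4,5,6,7,8,9} 15
  7 to go: {3,4,5,6,7,8,9} 35
  8 to go: {2,3,4,5,6,7,8,9} 35
  if 0:f drops first: 35 orders

35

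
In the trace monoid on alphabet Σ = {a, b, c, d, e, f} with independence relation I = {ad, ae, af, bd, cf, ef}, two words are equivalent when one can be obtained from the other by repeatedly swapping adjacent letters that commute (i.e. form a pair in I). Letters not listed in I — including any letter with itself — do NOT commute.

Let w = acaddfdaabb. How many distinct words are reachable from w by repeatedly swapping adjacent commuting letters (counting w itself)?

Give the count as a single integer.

75

piece 0:a — minimal
piece 1:c rests on {0:a}
piece 2:a rests on {1:c}
piece 3:d rests on {1:c}
piece 4:d rests on {3:d}
piece 5:f rests on {4:d}
piece 6:d rests on {5:f}
piece 7:a rests on {2:a}
piece 8:a rests on {7:a}
piece 9:b rests on {5:f, 8:a}
piece 10:b rests on {9:b}
minimal pieces: {0:a}
ways to finish when only these pieces remain (= sum over removing one remaining piece with nothing left below it):
  1 left: {6}→1  {10}→1
  2 left: {6,10}→2  {9,10}→1
  3 left: {6,9,10}→3  {8,9,10}→1
  4 left: {5,6,9,10}→3  {6,8,9,10}→4  {7,8,9,10}→1
  5 left: {2,7,8,9,10}→1  {4,5,6,9,10}→3  {5,6,8,9,10}→7  {6,7,8,9,10}→5
  6 left: {2,6,7,8,9,10}→6  {3,4,5,6,9,10}→3  {4,5,6,8,9,10}→10  {5,6,7,8,9,10}→12
  7 left: {2,5,6,7,8,9,10}→18  {3,4,5,6,8,9,10}→13  {4,5,6,7,8,9,10}→22
  8 left: {2,4,5,6,7,8,9,10}→40  {3,4,5,6,7,8,9,10}→35
  9 left: {2,3,4,5,6,7,8,9,10}→75
  placing 0:a first → 75 extensions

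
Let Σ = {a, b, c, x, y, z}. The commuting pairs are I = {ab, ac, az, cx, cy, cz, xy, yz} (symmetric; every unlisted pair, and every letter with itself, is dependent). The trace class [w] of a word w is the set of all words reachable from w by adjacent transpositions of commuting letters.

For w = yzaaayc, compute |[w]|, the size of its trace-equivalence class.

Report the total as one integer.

piece 0:y — minimal
piece 1:z — minimal
piece 2:a rests on {0:y}
piece 3:a rests on {2:a}
piece 4:a rests on {3:a}
piece 5:y rests on {4:a}
piece 6:c — minimal
minimal pieces: {0:y, 1:z, 6:c}
ways to finish when only these pieces remain (= sum over removing one remaining piece with nothing left below it):
  1 left: {1}→1  {5}→1  {6}→1
  2 left: {1,5}→2  {1,6}→2  {4,5}→1  {5,6}→2
  3 left: {1,4,5}→3  {1,5,6}→6  {3,4,5}→1  {4,5,6}→3
  4 left: {1,3,4,5}→4  {1,4,5,6}→12  {2,3,4,5}→1  {3,4,5,6}→4
  5 left: {0,2,3,4,5}→1  {1,2,3,4,5}→5  {1,3,4,5,6}→20  {2,3,4,5,6}→5
  placing 0:y first → 30 extensions
  placing 1:z first → 6 extensions
  placing 6:c first → 6 extensions
total linear extensions = 42

42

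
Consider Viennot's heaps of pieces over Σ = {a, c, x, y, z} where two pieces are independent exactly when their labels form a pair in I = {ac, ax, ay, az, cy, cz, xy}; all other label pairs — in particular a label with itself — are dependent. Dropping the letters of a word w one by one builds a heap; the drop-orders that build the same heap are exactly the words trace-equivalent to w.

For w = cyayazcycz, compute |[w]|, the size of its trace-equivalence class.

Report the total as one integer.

0(c) covers ∅
1(y) covers ∅
2(a) covers ∅
3(y) covers 1:y
4(a) covers 2:a
5(z) covers 3:y
6(c) covers 0:c
7(y) covers 5:z
8(c) covers 6:c
9(z) covers 7:y
floor of heap: 0:c, 1:y, 2:a
completions by unplaced set U, small U first (add the entries for U minus each lowest piece of U):
  |U|=1: {4}:1  {8}:1  {9}:1
  |U|=2: {2,4}:1  {4,8}:2  {4,9}:2  {6,8}:1  {7,9}:1  {8,9}:2
  |U|=3: {0,6,8}:1  {2,4,8}:3  {2,4,9}:3  {4,6,8}:3  {4,7,9}:3  {4,8,9}:6  {5,7,9}:1  {6,8,9}:3  {7,8,9}:3
  |U|=4: {0,4,6,8}:4  {0,6,8,9}:4  {2,4,6,8}:6  {2,4,7,9}:6  {2,4,8,9}:12  {3,5,7,9}:1  {4,5,7,9}:4  {4,6,8,9}:12  {4,7,8,9}:12  {5,7,8,9}:4  {6,7,8,9}:6
  |U|=5: {0,2,4,6,8}:10  {0,4,6,8,9}:20  {0,6,7,8,9}:10  {1,3,5,7,9}:1  {2,4,5,7,9}:10  {2,4,6,8,9}:30  {2,4,7,8,9}:30  {3,4,5,7,9}:5  {3,5,7,8,9}:5  {4,5,7,8,9}:20  {4,6,7,8,9}:30  {5,6,7,8,9}:10
  |U|=6: {0,2,4,6,8,9}:60  {0,4,6,7,8,9}:60  {0,5,6,7,8,9}:20  {1,3,4,5,7,9}:6  {1,3,5,7,8,9}:6  {2,3,4,5,7,9}:15  {2,4,5,7,8,9}:60  {2,4,6,7,8,9}:90  {3,4,5,7,8,9}:30  {3,5,6,7,8,9}:15  {4,5,6,7,8,9}:60
  |U|=7: {0,2,4,6,7,8,9}:210  {0,3,5,6,7,8,9}:35  {0,4,5,6,7,8,9}:140  {1,2,3,4,5,7,9}:21  {1,3,4,5,7,8,9}:42  {1,3,5,6,7,8,9}:21  {2,3,4,5,7,8,9}:105  {2,4,5,6,7,8,9}:210  {3,4,5,6,7,8,9}:105
  |U|=8: {0,1,3,5,6,7,8,9}:56  {0,2,4,5,6,7,8,9}:560  {0,3,4,5,6,7,8,9}:280  {1,2,3,4,5,7,8,9}:168  {1,3,4,5,6,7,8,9}:168  {2,3,4,5,6,7,8,9}:420
  start at 0(c): 756
  start at 1(y): 1260
  start at 2(a): 504
sum over floor = 2520

2520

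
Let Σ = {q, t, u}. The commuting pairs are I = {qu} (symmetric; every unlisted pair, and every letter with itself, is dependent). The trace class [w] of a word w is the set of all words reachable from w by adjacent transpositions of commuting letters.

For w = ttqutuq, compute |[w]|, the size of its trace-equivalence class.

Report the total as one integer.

#0=t has no predecessor
#1=t depends on [0:t]
#2=q depends on [1:t]
#3=u depends on [1:t]
#4=t depends on [2:q, 3:u]
#5=u depends on [4:t]
#6=q depends on [4:t]
sources: [0:t]
N(rest) = Σ N(rest − s) over sources s of rest; N(one piece) = 1:
  size 1 → [5]=1  [6]=1
  size 2 → [5,6]=2
  size 3 → [4,5,6]=2
  size 4 → [2,4,5,6]=2  [3,4,5,6]=2
  size 5 → [2,3,4,5,6]=4
  first=0(t) contributes 4

4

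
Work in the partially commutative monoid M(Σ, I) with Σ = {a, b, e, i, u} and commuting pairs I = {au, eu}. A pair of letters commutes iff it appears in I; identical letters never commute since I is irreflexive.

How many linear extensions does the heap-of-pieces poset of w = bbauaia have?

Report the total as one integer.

3

piece 0:b — minimal
piece 1:b rests on {0:b}
piece 2:a rests on {1:b}
piece 3:u rests on {1:b}
piece 4:a rests on {2:a}
piece 5:i rests on {3:u, 4:a}
piece 6:a rests on {5:i}
minimal pieces: {0:b}
ways to finish when only these pieces remain (= sum over removing one remaining piece with nothing left below it):
  1 left: {6}→1
  2 left: {5,6}→1
  3 left: {3,5,6}→1  {4,5,6}→1
  4 left: {2,4,5,6}→1  {3,4,5,6}→2
  5 left: {2,3,4,5,6}→3
  placing 0:b first → 3 extensions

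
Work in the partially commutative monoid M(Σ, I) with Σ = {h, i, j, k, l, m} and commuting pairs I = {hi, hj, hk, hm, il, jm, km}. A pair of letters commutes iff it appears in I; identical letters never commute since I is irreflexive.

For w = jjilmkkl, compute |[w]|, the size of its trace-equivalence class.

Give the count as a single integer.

piece 0:j — minimal
piece 1:j rests on {0:j}
piece 2:i rests on {1:j}
piece 3:l rests on {1:j}
piece 4:m rests on {2:i, 3:l}
piece 5:k rests on {2:i, 3:l}
piece 6:k rests on {5:k}
piece 7:l rests on {4:m, 6:k}
minimal pieces: {0:j}
ways to finish when only these pieces remain (= sum over removing one remaining piece with nothing left below it):
  1 left: {7}→1
  2 left: {4,7}→1  {6,7}→1
  3 left: {4,6,7}→2  {5,6,7}→1
  4 left: {4,5,6,7}→3
  5 left: {2,4,5,6,7}→3  {3,4,5,6,7}→3
  6 left: {2,3,4,5,6,7}→6
  placing 0:j first → 6 extensions

6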